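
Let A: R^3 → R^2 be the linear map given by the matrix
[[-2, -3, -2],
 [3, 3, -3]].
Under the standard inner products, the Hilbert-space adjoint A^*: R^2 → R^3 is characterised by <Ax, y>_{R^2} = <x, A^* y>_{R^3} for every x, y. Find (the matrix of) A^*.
A^* = A^T =
[[-2, 3],
 [-3, 3],
 [-2, -3]]

For real matrices with standard dot products, the defining identity <Ax, y> = <x, A^* y> gives (Ax)^T y = x^T (A^*) y, i.e. x^T A^T y = x^T (A^*) y. Since this holds for all x, y, we must have A^* = A^T. Therefore
A^* =
[[-2, 3],
 [-3, 3],
 [-2, -3]].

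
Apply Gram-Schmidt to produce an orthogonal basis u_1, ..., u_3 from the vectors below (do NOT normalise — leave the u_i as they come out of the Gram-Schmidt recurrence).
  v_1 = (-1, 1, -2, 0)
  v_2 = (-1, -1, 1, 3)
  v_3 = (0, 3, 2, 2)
Orthogonal basis:
  u_1 = (-1, 1, -2, 0)
  u_2 = (-4/3, -2/3, 1/3, 3)
  u_3 = (13/34, 117/34, 26/17, 13/17)

Apply the Gram-Schmidt recurrence
  u_1 = v_1
  u_i = v_i − Σ_{j<i} ((v_i · u_j) / (u_j · u_j)) · u_j.

Step by step this gives:
  u_1 = (-1, 1, -2, 0)
  u_2 = (-4/3, -2/3, 1/3, 3)
  u_3 = (13/34, 117/34, 26/17, 13/17)

Orthogonality check:
  u_2 · u_1 = 0 (should be 0)
  u_3 · u_1 = 0 (should be 0)
  u_3 · u_2 = 0 (should be 0)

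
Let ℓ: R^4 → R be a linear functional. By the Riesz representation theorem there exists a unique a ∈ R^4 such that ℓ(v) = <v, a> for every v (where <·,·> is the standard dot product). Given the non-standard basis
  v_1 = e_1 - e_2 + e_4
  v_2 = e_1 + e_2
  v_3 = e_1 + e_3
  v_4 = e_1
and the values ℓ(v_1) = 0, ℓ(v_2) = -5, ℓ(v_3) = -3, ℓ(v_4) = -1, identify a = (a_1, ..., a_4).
a = (-1, -4, -2, -3)

Write a = (a_1, ..., a_4) in the standard basis. For each basis vector v_i, ℓ(v_i) = <v_i, a> is a linear equation in the a_j's. Collect the n equations into a matrix system V a = ℓ, where row i of V is v_i (expressed in the standard basis). Since V is invertible (lower-triangular with 1s on the diagonal, up to permutation), solve by back-substitution:
  V =
[[1, -1, 0, 1],
 [1, 1, 0, 0],
 [1, 0, 1, 0],
 [1, 0, 0, 0]]
  V a = (0, -5, -3, -1)
Solving gives a = (-1, -4, -2, -3).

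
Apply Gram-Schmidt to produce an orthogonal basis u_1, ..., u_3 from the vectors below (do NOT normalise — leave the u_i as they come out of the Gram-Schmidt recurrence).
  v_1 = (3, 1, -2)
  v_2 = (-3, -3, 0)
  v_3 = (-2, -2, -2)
Orthogonal basis:
  u_1 = (3, 1, -2)
  u_2 = (-3/7, -15/7, -12/7)
  u_3 = (-2/3, 2/3, -2/3)

Apply the Gram-Schmidt recurrence
  u_1 = v_1
  u_i = v_i − Σ_{j<i} ((v_i · u_j) / (u_j · u_j)) · u_j.

Step by step this gives:
  u_1 = (3, 1, -2)
  u_2 = (-3/7, -15/7, -12/7)
  u_3 = (-2/3, 2/3, -2/3)

Orthogonality check:
  u_2 · u_1 = 0 (should be 0)
  u_3 · u_1 = 0 (should be 0)
  u_3 · u_2 = 0 (should be 0)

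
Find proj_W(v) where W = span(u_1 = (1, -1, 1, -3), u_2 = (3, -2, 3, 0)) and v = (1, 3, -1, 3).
proj_W(v) = (-18/25, 21/25, -18/25, 81/25)

Set up U = [u_1 | ... | u_2] ∈ R^(4×2). The projector onto W = col(U) is P = U (U^T U)^(-1) U^T.
Compute U^T U =
  [12, 8]
  [8, 22],
and U^T v = (-12, -6).
Solve U^T U · c = U^T v for the coefficients: c = (-27/25, 3/25). The projection is proj_W(v) = U c.
Check: (v - proj_W(v)) · u_1 = 0  (should be 0).
Check: (v - proj_W(v)) · u_2 = 0  (should be 0).
Result: proj_W(v) = (-18/25, 21/25, -18/25, 81/25).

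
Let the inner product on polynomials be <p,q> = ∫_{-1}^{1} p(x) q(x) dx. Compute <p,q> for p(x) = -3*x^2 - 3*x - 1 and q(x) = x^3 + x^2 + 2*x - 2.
<p,q> = 14/15

Expand the product: p(x)·q(x) = -3*x^5 - 6*x^4 - 10*x^3 - x^2 + 4*x + 2.
∫_{-1}^{1} of each monomial x^k gives [2/(k+1) if k even, 0 if k odd]. Integrating term-by-term (or equivalently evaluating the antiderivative F(x) = -x^6/2 - 6*x^5/5 - 5*x^4/2 - x^3/3 + 2*x^2 + 2*x at the endpoints):
  F(1) − F(−1) = -8/15 − (-22/15) = 14/15.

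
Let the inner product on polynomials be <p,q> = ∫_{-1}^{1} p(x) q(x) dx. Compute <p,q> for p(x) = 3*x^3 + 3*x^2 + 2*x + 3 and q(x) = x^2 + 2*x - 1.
<p,q> = 4/15

Expand the product: p(x)·q(x) = 3*x^5 + 9*x^4 + 5*x^3 + 4*x^2 + 4*x - 3.
∫_{-1}^{1} of each monomial x^k gives [2/(k+1) if k even, 0 if k odd]. Integrating term-by-term (or equivalently evaluating the antiderivative F(x) = x^6/2 + 9*x^5/5 + 5*x^4/4 + 4*x^3/3 + 2*x^2 - 3*x at the endpoints):
  F(1) − F(−1) = 233/60 − (217/60) = 4/15.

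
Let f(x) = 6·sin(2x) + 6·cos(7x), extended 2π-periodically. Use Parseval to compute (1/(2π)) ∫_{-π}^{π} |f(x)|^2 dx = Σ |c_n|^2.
Σ |c_n|^2 = 36

Expand |f|^2 and use orthogonality of {sin(nx), cos(mx)} on [-π, π]:
  ∫_{-π}^{π} sin(nx)^2 dx = π, ∫ cos(mx)^2 dx = π, and cross terms integrate to 0.
So ∫_{-π}^{π} f(x)^2 dx = 6^2 · π + 6^2 · π = (36 + 36)π.
Divide by 2π: (36 + 36)/2 = 36.
By Parseval, this equals Σ |c_n|^2.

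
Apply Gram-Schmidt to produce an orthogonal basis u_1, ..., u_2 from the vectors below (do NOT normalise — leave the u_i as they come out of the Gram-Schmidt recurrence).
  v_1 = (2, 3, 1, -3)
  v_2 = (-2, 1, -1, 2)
Orthogonal basis:
  u_1 = (2, 3, 1, -3)
  u_2 = (-30/23, 47/23, -15/23, 22/23)

Apply the Gram-Schmidt recurrence
  u_1 = v_1
  u_i = v_i − Σ_{j<i} ((v_i · u_j) / (u_j · u_j)) · u_j.

Step by step this gives:
  u_1 = (2, 3, 1, -3)
  u_2 = (-30/23, 47/23, -15/23, 22/23)

Orthogonality check:
  u_2 · u_1 = 0 (should be 0)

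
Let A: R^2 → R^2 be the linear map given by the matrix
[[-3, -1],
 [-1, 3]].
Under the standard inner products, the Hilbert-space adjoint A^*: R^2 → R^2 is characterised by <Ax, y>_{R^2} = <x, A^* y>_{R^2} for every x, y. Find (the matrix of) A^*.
A^* = A^T =
[[-3, -1],
 [-1, 3]]

For real matrices with standard dot products, the defining identity <Ax, y> = <x, A^* y> gives (Ax)^T y = x^T (A^*) y, i.e. x^T A^T y = x^T (A^*) y. Since this holds for all x, y, we must have A^* = A^T. Therefore
A^* =
[[-3, -1],
 [-1, 3]].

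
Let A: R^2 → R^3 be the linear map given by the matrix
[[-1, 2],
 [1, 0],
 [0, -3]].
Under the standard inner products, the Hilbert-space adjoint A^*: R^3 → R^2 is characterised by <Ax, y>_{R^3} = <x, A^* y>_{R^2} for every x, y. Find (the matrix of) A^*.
A^* = A^T =
[[-1, 1, 0],
 [2, 0, -3]]

For real matrices with standard dot products, the defining identity <Ax, y> = <x, A^* y> gives (Ax)^T y = x^T (A^*) y, i.e. x^T A^T y = x^T (A^*) y. Since this holds for all x, y, we must have A^* = A^T. Therefore
A^* =
[[-1, 1, 0],
 [2, 0, -3]].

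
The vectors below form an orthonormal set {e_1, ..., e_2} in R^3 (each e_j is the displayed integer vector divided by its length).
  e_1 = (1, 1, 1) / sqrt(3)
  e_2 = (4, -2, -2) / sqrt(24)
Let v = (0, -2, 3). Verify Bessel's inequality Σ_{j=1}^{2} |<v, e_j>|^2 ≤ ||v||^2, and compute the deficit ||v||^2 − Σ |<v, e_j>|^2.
Σ |<v, e_j>|^2 = 1/2; ||v||^2 = 13; deficit = 25/2

Write each e_j = u_j / sqrt(<u_j, u_j>) where u_j is the displayed integer vector. Then <v, e_j> = <v, u_j> / sqrt(<u_j, u_j>), so |<v, e_j>|^2 = <v, u_j>^2 / <u_j, u_j>.
Coefficients: <v, e_1> = 1/sqrt(3), <v, e_2> = -2/sqrt(24).
Square and sum: Σ |<v, e_j>|^2 = 1/2.
Compute ||v||^2 = v·v = 13.
Deficit = 13 − 1/2 = 25/2 ≥ 0, confirming Bessel's inequality. (The deficit equals ||v − Σ <v,e_j> e_j||^2, the squared distance from v to span{e_j}.)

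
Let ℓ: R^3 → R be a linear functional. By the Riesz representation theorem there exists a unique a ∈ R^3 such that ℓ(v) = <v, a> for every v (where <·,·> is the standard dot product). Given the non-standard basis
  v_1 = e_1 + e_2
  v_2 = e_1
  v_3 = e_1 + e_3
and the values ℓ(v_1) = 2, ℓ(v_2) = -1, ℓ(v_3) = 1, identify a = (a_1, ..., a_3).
a = (-1, 3, 2)

Write a = (a_1, ..., a_3) in the standard basis. For each basis vector v_i, ℓ(v_i) = <v_i, a> is a linear equation in the a_j's. Collect the n equations into a matrix system V a = ℓ, where row i of V is v_i (expressed in the standard basis). Since V is invertible (lower-triangular with 1s on the diagonal, up to permutation), solve by back-substitution:
  V =
[[1, 1, 0],
 [1, 0, 0],
 [1, 0, 1]]
  V a = (2, -1, 1)
Solving gives a = (-1, 3, 2).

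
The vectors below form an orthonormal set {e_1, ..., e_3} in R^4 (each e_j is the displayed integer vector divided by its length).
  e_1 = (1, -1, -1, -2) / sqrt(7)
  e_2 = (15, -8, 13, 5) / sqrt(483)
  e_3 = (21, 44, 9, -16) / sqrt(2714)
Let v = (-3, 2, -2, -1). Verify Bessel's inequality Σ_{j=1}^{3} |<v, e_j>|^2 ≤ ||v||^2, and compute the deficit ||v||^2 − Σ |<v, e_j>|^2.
Σ |<v, e_j>|^2 = 6323/354; ||v||^2 = 18; deficit = 49/354

Write each e_j = u_j / sqrt(<u_j, u_j>) where u_j is the displayed integer vector. Then <v, e_j> = <v, u_j> / sqrt(<u_j, u_j>), so |<v, e_j>|^2 = <v, u_j>^2 / <u_j, u_j>.
Coefficients: <v, e_1> = -1/sqrt(7), <v, e_2> = -92/sqrt(483), <v, e_3> = 23/sqrt(2714).
Square and sum: Σ |<v, e_j>|^2 = 6323/354.
Compute ||v||^2 = v·v = 18.
Deficit = 18 − 6323/354 = 49/354 ≥ 0, confirming Bessel's inequality. (The deficit equals ||v − Σ <v,e_j> e_j||^2, the squared distance from v to span{e_j}.)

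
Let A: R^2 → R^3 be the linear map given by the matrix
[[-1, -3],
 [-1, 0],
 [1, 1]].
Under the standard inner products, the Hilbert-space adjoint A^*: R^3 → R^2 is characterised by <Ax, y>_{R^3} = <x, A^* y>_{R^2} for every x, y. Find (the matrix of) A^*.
A^* = A^T =
[[-1, -1, 1],
 [-3, 0, 1]]

For real matrices with standard dot products, the defining identity <Ax, y> = <x, A^* y> gives (Ax)^T y = x^T (A^*) y, i.e. x^T A^T y = x^T (A^*) y. Since this holds for all x, y, we must have A^* = A^T. Therefore
A^* =
[[-1, -1, 1],
 [-3, 0, 1]].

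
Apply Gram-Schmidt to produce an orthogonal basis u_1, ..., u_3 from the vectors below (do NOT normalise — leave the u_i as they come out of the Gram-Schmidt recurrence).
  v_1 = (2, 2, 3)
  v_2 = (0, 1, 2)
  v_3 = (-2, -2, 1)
Orthogonal basis:
  u_1 = (2, 2, 3)
  u_2 = (-16/17, 1/17, 10/17)
  u_3 = (8/21, -32/21, 16/21)

Apply the Gram-Schmidt recurrence
  u_1 = v_1
  u_i = v_i − Σ_{j<i} ((v_i · u_j) / (u_j · u_j)) · u_j.

Step by step this gives:
  u_1 = (2, 2, 3)
  u_2 = (-16/17, 1/17, 10/17)
  u_3 = (8/21, -32/21, 16/21)

Orthogonality check:
  u_2 · u_1 = 0 (should be 0)
  u_3 · u_1 = 0 (should be 0)
  u_3 · u_2 = 0 (should be 0)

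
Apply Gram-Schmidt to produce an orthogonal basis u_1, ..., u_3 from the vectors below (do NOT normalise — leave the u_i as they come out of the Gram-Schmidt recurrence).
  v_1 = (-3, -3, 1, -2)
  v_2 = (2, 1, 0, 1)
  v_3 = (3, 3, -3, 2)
Orthogonal basis:
  u_1 = (-3, -3, 1, -2)
  u_2 = (13/23, -10/23, 11/23, 1/23)
  u_3 = (8/17, -14/17, -22/17, -2/17)

Apply the Gram-Schmidt recurrence
  u_1 = v_1
  u_i = v_i − Σ_{j<i} ((v_i · u_j) / (u_j · u_j)) · u_j.

Step by step this gives:
  u_1 = (-3, -3, 1, -2)
  u_2 = (13/23, -10/23, 11/23, 1/23)
  u_3 = (8/17, -14/17, -22/17, -2/17)

Orthogonality check:
  u_2 · u_1 = 0 (should be 0)
  u_3 · u_1 = 0 (should be 0)
  u_3 · u_2 = 0 (should be 0)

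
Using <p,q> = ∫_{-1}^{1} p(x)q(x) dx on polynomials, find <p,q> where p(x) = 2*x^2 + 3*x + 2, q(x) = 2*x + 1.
<p,q> = 28/3

Expand the product: p(x)·q(x) = 4*x^3 + 8*x^2 + 7*x + 2.
∫_{-1}^{1} of each monomial x^k gives [2/(k+1) if k even, 0 if k odd]. Integrating term-by-term (or equivalently evaluating the antiderivative F(x) = x^4 + 8*x^3/3 + 7*x^2/2 + 2*x at the endpoints):
  F(1) − F(−1) = 55/6 − (-1/6) = 28/3.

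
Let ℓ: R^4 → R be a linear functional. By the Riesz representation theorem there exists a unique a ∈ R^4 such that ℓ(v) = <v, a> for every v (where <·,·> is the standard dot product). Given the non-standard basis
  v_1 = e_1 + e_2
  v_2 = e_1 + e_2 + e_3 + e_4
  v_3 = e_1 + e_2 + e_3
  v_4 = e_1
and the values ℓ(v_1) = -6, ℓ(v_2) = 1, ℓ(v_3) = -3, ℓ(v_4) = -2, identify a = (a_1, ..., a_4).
a = (-2, -4, 3, 4)

Write a = (a_1, ..., a_4) in the standard basis. For each basis vector v_i, ℓ(v_i) = <v_i, a> is a linear equation in the a_j's. Collect the n equations into a matrix system V a = ℓ, where row i of V is v_i (expressed in the standard basis). Since V is invertible (lower-triangular with 1s on the diagonal, up to permutation), solve by back-substitution:
  V =
[[1, 1, 0, 0],
 [1, 1, 1, 1],
 [1, 1, 1, 0],
 [1, 0, 0, 0]]
  V a = (-6, 1, -3, -2)
Solving gives a = (-2, -4, 3, 4).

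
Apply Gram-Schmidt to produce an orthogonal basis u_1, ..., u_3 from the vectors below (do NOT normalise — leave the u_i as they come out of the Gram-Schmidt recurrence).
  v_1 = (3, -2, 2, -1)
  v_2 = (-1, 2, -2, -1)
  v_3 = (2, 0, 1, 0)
Orthogonal basis:
  u_1 = (3, -2, 2, -1)
  u_2 = (2/3, 8/9, -8/9, -14/9)
  u_3 = (3/5, 4/5, 1/5, 3/5)

Apply the Gram-Schmidt recurrence
  u_1 = v_1
  u_i = v_i − Σ_{j<i} ((v_i · u_j) / (u_j · u_j)) · u_j.

Step by step this gives:
  u_1 = (3, -2, 2, -1)
  u_2 = (2/3, 8/9, -8/9, -14/9)
  u_3 = (3/5, 4/5, 1/5, 3/5)

Orthogonality check:
  u_2 · u_1 = 0 (should be 0)
  u_3 · u_1 = 0 (should be 0)
  u_3 · u_2 = 0 (should be 0)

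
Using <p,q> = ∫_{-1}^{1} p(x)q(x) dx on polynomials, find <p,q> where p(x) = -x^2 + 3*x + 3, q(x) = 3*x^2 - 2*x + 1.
<p,q> = 92/15

Expand the product: p(x)·q(x) = -3*x^4 + 11*x^3 + 2*x^2 - 3*x + 3.
∫_{-1}^{1} of each monomial x^k gives [2/(k+1) if k even, 0 if k odd]. Integrating term-by-term (or equivalently evaluating the antiderivative F(x) = -3*x^5/5 + 11*x^4/4 + 2*x^3/3 - 3*x^2/2 + 3*x at the endpoints):
  F(1) − F(−1) = 259/60 − (-109/60) = 92/15.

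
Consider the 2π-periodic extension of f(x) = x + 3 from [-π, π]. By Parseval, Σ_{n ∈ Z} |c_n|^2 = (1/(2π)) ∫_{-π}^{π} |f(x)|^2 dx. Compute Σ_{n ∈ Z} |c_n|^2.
Σ |c_n|^2 = π^2/3 + 9

Expand and integrate term by term over [-π, π]:
  ∫ (x)^2 dx = 1·(2π^3/3); ∫ 2·1·(3)·x dx = 0 (odd integrand); ∫ 3^2 dx = 9·2π.
So (1/(2π)) ∫_{-π}^{π} (x + 3)^2 dx = 1π^2/3 + 9 = π^2/3 + 9.
Parseval ⇒ Σ |c_n|^2 = π^2/3 + 9.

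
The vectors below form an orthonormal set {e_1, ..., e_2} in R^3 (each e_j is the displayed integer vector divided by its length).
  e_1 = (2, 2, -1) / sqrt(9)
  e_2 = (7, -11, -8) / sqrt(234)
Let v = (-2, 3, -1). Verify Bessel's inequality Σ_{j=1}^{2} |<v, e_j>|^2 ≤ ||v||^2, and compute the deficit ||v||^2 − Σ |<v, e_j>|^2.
Σ |<v, e_j>|^2 = 15/2; ||v||^2 = 14; deficit = 13/2

Write each e_j = u_j / sqrt(<u_j, u_j>) where u_j is the displayed integer vector. Then <v, e_j> = <v, u_j> / sqrt(<u_j, u_j>), so |<v, e_j>|^2 = <v, u_j>^2 / <u_j, u_j>.
Coefficients: <v, e_1> = 3/sqrt(9), <v, e_2> = -39/sqrt(234).
Square and sum: Σ |<v, e_j>|^2 = 15/2.
Compute ||v||^2 = v·v = 14.
Deficit = 14 − 15/2 = 13/2 ≥ 0, confirming Bessel's inequality. (The deficit equals ||v − Σ <v,e_j> e_j||^2, the squared distance from v to span{e_j}.)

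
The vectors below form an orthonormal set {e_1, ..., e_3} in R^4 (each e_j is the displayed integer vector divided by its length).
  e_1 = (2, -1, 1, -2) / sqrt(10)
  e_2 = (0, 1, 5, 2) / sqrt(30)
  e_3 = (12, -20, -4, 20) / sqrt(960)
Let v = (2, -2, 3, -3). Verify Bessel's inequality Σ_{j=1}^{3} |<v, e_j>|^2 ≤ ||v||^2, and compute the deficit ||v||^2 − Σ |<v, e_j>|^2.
Σ |<v, e_j>|^2 = 121/5; ||v||^2 = 26; deficit = 9/5

Write each e_j = u_j / sqrt(<u_j, u_j>) where u_j is the displayed integer vector. Then <v, e_j> = <v, u_j> / sqrt(<u_j, u_j>), so |<v, e_j>|^2 = <v, u_j>^2 / <u_j, u_j>.
Coefficients: <v, e_1> = 15/sqrt(10), <v, e_2> = 7/sqrt(30), <v, e_3> = -8/sqrt(960).
Square and sum: Σ |<v, e_j>|^2 = 121/5.
Compute ||v||^2 = v·v = 26.
Deficit = 26 − 121/5 = 9/5 ≥ 0, confirming Bessel's inequality. (The deficit equals ||v − Σ <v,e_j> e_j||^2, the squared distance from v to span{e_j}.)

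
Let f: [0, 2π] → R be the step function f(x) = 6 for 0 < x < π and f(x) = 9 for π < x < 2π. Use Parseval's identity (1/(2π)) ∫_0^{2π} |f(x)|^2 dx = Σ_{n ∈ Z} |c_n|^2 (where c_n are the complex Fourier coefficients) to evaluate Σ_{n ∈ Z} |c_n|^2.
Σ |c_n|^2 = 117/2

Parseval equates the L^2 energy of f (normalised by 1/(2π)) with the ℓ^2 sum of its Fourier coefficients: (1/(2π)) ∫_0^{2π} |f|^2 = Σ |c_n|^2.
Compute the left side: (1/(2π)) [∫_0^π 6^2 dx + ∫_π^{2π} 9^2 dx] = (1/(2π)) · (36π + 81π) = (36 + 81)/2 = 117/2.
So Σ_{n ∈ Z} |c_n|^2 = 117/2.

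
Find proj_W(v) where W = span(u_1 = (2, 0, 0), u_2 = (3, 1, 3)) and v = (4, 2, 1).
proj_W(v) = (4, 1/2, 3/2)

Set up U = [u_1 | ... | u_2] ∈ R^(3×2). The projector onto W = col(U) is P = U (U^T U)^(-1) U^T.
Compute U^T U =
  [4, 6]
  [6, 19],
and U^T v = (8, 17).
Solve U^T U · c = U^T v for the coefficients: c = (5/4, 1/2). The projection is proj_W(v) = U c.
Check: (v - proj_W(v)) · u_1 = 0  (should be 0).
Check: (v - proj_W(v)) · u_2 = 0  (should be 0).
Result: proj_W(v) = (4, 1/2, 3/2).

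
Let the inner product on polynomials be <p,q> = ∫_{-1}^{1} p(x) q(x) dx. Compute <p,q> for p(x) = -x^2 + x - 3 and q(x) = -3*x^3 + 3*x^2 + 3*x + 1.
<p,q> = -196/15

Expand the product: p(x)·q(x) = 3*x^5 - 6*x^4 + 9*x^3 - 7*x^2 - 8*x - 3.
∫_{-1}^{1} of each monomial x^k gives [2/(k+1) if k even, 0 if k odd]. Integrating term-by-term (or equivalently evaluating the antiderivative F(x) = x^6/2 - 6*x^5/5 + 9*x^4/4 - 7*x^3/3 - 4*x^2 - 3*x at the endpoints):
  F(1) − F(−1) = -467/60 − (317/60) = -196/15.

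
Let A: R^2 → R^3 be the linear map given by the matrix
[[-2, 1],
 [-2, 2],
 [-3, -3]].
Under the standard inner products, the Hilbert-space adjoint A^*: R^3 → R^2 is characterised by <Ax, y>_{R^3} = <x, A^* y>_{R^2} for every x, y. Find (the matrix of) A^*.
A^* = A^T =
[[-2, -2, -3],
 [1, 2, -3]]

For real matrices with standard dot products, the defining identity <Ax, y> = <x, A^* y> gives (Ax)^T y = x^T (A^*) y, i.e. x^T A^T y = x^T (A^*) y. Since this holds for all x, y, we must have A^* = A^T. Therefore
A^* =
[[-2, -2, -3],
 [1, 2, -3]].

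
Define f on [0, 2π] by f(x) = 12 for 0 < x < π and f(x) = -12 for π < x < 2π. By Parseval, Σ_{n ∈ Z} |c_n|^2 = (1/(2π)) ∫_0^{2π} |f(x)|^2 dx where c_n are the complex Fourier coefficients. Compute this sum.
Σ |c_n|^2 = 144

Parseval equates the L^2 energy of f (normalised by 1/(2π)) with the ℓ^2 sum of its Fourier coefficients: (1/(2π)) ∫_0^{2π} |f|^2 = Σ |c_n|^2.
Compute the left side: (1/(2π)) [∫_0^π 12^2 dx + ∫_π^{2π} (-12)^2 dx] = (1/(2π)) · (144π + 144π) = (144 + 144)/2 = 144.
So Σ_{n ∈ Z} |c_n|^2 = 144.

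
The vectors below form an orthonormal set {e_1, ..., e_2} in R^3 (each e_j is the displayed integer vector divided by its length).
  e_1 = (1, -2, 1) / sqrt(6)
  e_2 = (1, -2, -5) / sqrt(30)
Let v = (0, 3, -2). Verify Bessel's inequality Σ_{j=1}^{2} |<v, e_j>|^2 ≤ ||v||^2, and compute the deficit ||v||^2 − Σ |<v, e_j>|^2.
Σ |<v, e_j>|^2 = 56/5; ||v||^2 = 13; deficit = 9/5

Write each e_j = u_j / sqrt(<u_j, u_j>) where u_j is the displayed integer vector. Then <v, e_j> = <v, u_j> / sqrt(<u_j, u_j>), so |<v, e_j>|^2 = <v, u_j>^2 / <u_j, u_j>.
Coefficients: <v, e_1> = -8/sqrt(6), <v, e_2> = 4/sqrt(30).
Square and sum: Σ |<v, e_j>|^2 = 56/5.
Compute ||v||^2 = v·v = 13.
Deficit = 13 − 56/5 = 9/5 ≥ 0, confirming Bessel's inequality. (The deficit equals ||v − Σ <v,e_j> e_j||^2, the squared distance from v to span{e_j}.)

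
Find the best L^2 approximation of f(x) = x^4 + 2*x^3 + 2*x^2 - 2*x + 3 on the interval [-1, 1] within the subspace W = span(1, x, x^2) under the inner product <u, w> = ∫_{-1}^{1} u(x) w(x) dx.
g(x) = 20*x^2/7 - 4*x/5 + 102/35

The best approximation g ∈ W is the orthogonal projection of f onto W. Writing g = a_0 + a_1 x + a_2 x^2, the coefficients solve the normal equations G · a = b where
  G_{ij} = <φ_i, φ_j> and b_i = <f, φ_i>, with φ_0 = 1, φ_1 = x, φ_2 = x^2.
G =
  [2, 0, 2/3]
  [0, 2/3, 0]
  [2/3, 0, 2/5],
b = (116/15, -8/15, 108/35).
Solving gives a_0 = 102/35, a_1 = -4/5, a_2 = 20/7, so
  g(x) = 20*x^2/7 - 4*x/5 + 102/35.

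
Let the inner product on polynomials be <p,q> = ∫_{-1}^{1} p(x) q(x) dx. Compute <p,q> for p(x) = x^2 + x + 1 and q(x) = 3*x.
<p,q> = 2

Expand the product: p(x)·q(x) = 3*x^3 + 3*x^2 + 3*x.
∫_{-1}^{1} of each monomial x^k gives [2/(k+1) if k even, 0 if k odd]. Integrating term-by-term (or equivalently evaluating the antiderivative F(x) = 3*x^4/4 + x^3 + 3*x^2/2 at the endpoints):
  F(1) − F(−1) = 13/4 − (5/4) = 2.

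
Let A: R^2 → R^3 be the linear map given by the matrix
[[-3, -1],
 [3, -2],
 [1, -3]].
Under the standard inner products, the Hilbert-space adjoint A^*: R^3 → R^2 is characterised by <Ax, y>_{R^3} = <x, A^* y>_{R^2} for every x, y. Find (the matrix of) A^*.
A^* = A^T =
[[-3, 3, 1],
 [-1, -2, -3]]

For real matrices with standard dot products, the defining identity <Ax, y> = <x, A^* y> gives (Ax)^T y = x^T (A^*) y, i.e. x^T A^T y = x^T (A^*) y. Since this holds for all x, y, we must have A^* = A^T. Therefore
A^* =
[[-3, 3, 1],
 [-1, -2, -3]].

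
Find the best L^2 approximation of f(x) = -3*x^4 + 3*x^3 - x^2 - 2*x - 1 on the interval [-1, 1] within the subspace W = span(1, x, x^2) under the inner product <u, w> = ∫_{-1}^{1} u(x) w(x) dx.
g(x) = -25*x^2/7 - x/5 - 26/35

The best approximation g ∈ W is the orthogonal projection of f onto W. Writing g = a_0 + a_1 x + a_2 x^2, the coefficients solve the normal equations G · a = b where
  G_{ij} = <φ_i, φ_j> and b_i = <f, φ_i>, with φ_0 = 1, φ_1 = x, φ_2 = x^2.
G =
  [2, 0, 2/3]
  [0, 2/3, 0]
  [2/3, 0, 2/5],
b = (-58/15, -2/15, -202/105).
Solving gives a_0 = -26/35, a_1 = -1/5, a_2 = -25/7, so
  g(x) = -25*x^2/7 - x/5 - 26/35.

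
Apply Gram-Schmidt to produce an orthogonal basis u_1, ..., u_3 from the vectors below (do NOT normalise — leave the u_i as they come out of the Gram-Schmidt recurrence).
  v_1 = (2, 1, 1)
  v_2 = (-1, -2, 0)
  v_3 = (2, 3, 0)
Orthogonal basis:
  u_1 = (2, 1, 1)
  u_2 = (1/3, -4/3, 2/3)
  u_3 = (1/7, -1/14, -3/14)

Apply the Gram-Schmidt recurrence
  u_1 = v_1
  u_i = v_i − Σ_{j<i} ((v_i · u_j) / (u_j · u_j)) · u_j.

Step by step this gives:
  u_1 = (2, 1, 1)
  u_2 = (1/3, -4/3, 2/3)
  u_3 = (1/7, -1/14, -3/14)

Orthogonality check:
  u_2 · u_1 = 0 (should be 0)
  u_3 · u_1 = 0 (should be 0)
  u_3 · u_2 = 0 (should be 0)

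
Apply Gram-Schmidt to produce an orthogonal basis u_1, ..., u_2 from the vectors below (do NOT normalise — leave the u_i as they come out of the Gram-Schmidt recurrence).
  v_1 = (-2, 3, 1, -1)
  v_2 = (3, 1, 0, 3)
Orthogonal basis:
  u_1 = (-2, 3, 1, -1)
  u_2 = (11/5, 11/5, 2/5, 13/5)

Apply the Gram-Schmidt recurrence
  u_1 = v_1
  u_i = v_i − Σ_{j<i} ((v_i · u_j) / (u_j · u_j)) · u_j.

Step by step this gives:
  u_1 = (-2, 3, 1, -1)
  u_2 = (11/5, 11/5, 2/5, 13/5)

Orthogonality check:
  u_2 · u_1 = 0 (should be 0)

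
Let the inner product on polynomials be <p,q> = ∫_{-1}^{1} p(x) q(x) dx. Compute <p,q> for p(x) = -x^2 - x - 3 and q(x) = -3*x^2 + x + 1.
<p,q> = -2/15

Expand the product: p(x)·q(x) = 3*x^4 + 2*x^3 + 7*x^2 - 4*x - 3.
∫_{-1}^{1} of each monomial x^k gives [2/(k+1) if k even, 0 if k odd]. Integrating term-by-term (or equivalently evaluating the antiderivative F(x) = 3*x^5/5 + x^4/2 + 7*x^3/3 - 2*x^2 - 3*x at the endpoints):
  F(1) − F(−1) = -47/30 − (-43/30) = -2/15.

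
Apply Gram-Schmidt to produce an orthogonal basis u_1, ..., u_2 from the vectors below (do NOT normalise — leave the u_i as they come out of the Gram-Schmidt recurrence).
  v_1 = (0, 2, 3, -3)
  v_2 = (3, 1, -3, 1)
Orthogonal basis:
  u_1 = (0, 2, 3, -3)
  u_2 = (3, 21/11, -18/11, -4/11)

Apply the Gram-Schmidt recurrence
  u_1 = v_1
  u_i = v_i − Σ_{j<i} ((v_i · u_j) / (u_j · u_j)) · u_j.

Step by step this gives:
  u_1 = (0, 2, 3, -3)
  u_2 = (3, 21/11, -18/11, -4/11)

Orthogonality check:
  u_2 · u_1 = 0 (should be 0)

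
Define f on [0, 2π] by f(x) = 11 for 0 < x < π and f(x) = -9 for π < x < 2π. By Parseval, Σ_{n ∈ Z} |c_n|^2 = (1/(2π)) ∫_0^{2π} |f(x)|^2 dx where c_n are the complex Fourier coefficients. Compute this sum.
Σ |c_n|^2 = 101

Parseval equates the L^2 energy of f (normalised by 1/(2π)) with the ℓ^2 sum of its Fourier coefficients: (1/(2π)) ∫_0^{2π} |f|^2 = Σ |c_n|^2.
Compute the left side: (1/(2π)) [∫_0^π 11^2 dx + ∫_π^{2π} (-9)^2 dx] = (1/(2π)) · (121π + 81π) = (121 + 81)/2 = 101.
So Σ_{n ∈ Z} |c_n|^2 = 101.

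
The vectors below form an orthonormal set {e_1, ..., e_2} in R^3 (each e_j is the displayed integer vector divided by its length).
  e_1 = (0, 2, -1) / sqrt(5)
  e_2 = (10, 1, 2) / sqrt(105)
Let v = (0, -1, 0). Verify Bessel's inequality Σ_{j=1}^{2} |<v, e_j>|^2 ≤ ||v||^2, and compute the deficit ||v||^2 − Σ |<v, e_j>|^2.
Σ |<v, e_j>|^2 = 17/21; ||v||^2 = 1; deficit = 4/21

Write each e_j = u_j / sqrt(<u_j, u_j>) where u_j is the displayed integer vector. Then <v, e_j> = <v, u_j> / sqrt(<u_j, u_j>), so |<v, e_j>|^2 = <v, u_j>^2 / <u_j, u_j>.
Coefficients: <v, e_1> = -2/sqrt(5), <v, e_2> = -1/sqrt(105).
Square and sum: Σ |<v, e_j>|^2 = 17/21.
Compute ||v||^2 = v·v = 1.
Deficit = 1 − 17/21 = 4/21 ≥ 0, confirming Bessel's inequality. (The deficit equals ||v − Σ <v,e_j> e_j||^2, the squared distance from v to span{e_j}.)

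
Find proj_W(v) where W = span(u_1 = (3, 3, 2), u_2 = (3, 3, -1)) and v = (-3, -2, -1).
proj_W(v) = (-5/2, -5/2, -1)

Set up U = [u_1 | ... | u_2] ∈ R^(3×2). The projector onto W = col(U) is P = U (U^T U)^(-1) U^T.
Compute U^T U =
  [22, 16]
  [16, 19],
and U^T v = (-17, -14).
Solve U^T U · c = U^T v for the coefficients: c = (-11/18, -2/9). The projection is proj_W(v) = U c.
Check: (v - proj_W(v)) · u_1 = 0  (should be 0).
Check: (v - proj_W(v)) · u_2 = 0  (should be 0).
Result: proj_W(v) = (-5/2, -5/2, -1).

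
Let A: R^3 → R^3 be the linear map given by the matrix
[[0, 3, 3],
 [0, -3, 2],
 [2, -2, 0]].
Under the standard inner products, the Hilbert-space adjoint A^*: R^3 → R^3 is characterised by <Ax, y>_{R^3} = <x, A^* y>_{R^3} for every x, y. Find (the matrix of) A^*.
A^* = A^T =
[[0, 0, 2],
 [3, -3, -2],
 [3, 2, 0]]

For real matrices with standard dot products, the defining identity <Ax, y> = <x, A^* y> gives (Ax)^T y = x^T (A^*) y, i.e. x^T A^T y = x^T (A^*) y. Since this holds for all x, y, we must have A^* = A^T. Therefore
A^* =
[[0, 0, 2],
 [3, -3, -2],
 [3, 2, 0]].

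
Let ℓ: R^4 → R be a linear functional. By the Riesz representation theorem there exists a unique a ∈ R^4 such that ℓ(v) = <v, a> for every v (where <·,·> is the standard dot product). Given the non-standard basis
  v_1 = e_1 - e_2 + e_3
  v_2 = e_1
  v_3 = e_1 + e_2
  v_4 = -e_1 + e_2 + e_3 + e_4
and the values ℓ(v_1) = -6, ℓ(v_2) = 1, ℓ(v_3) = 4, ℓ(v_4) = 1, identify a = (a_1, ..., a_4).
a = (1, 3, -4, 3)

Write a = (a_1, ..., a_4) in the standard basis. For each basis vector v_i, ℓ(v_i) = <v_i, a> is a linear equation in the a_j's. Collect the n equations into a matrix system V a = ℓ, where row i of V is v_i (expressed in the standard basis). Since V is invertible (lower-triangular with 1s on the diagonal, up to permutation), solve by back-substitution:
  V =
[[1, -1, 1, 0],
 [1, 0, 0, 0],
 [1, 1, 0, 0],
 [-1, 1, 1, 1]]
  V a = (-6, 1, 4, 1)
Solving gives a = (1, 3, -4, 3).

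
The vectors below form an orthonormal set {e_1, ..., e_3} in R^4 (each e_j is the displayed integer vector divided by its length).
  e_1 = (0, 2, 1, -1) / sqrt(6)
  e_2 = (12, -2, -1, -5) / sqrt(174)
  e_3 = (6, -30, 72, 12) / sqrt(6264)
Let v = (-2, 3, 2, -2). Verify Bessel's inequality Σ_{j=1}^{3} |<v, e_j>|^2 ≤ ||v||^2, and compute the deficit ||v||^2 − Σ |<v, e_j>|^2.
Σ |<v, e_j>|^2 = 39/2; ||v||^2 = 21; deficit = 3/2

Write each e_j = u_j / sqrt(<u_j, u_j>) where u_j is the displayed integer vector. Then <v, e_j> = <v, u_j> / sqrt(<u_j, u_j>), so |<v, e_j>|^2 = <v, u_j>^2 / <u_j, u_j>.
Coefficients: <v, e_1> = 10/sqrt(6), <v, e_2> = -22/sqrt(174), <v, e_3> = 18/sqrt(6264).
Square and sum: Σ |<v, e_j>|^2 = 39/2.
Compute ||v||^2 = v·v = 21.
Deficit = 21 − 39/2 = 3/2 ≥ 0, confirming Bessel's inequality. (The deficit equals ||v − Σ <v,e_j> e_j||^2, the squared distance from v to span{e_j}.)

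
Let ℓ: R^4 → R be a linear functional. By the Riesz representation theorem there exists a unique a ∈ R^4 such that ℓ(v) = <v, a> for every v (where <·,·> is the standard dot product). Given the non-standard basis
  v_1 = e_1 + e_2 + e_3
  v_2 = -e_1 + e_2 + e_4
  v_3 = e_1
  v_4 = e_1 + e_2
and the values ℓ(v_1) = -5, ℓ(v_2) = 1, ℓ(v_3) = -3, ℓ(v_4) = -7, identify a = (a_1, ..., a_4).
a = (-3, -4, 2, 2)

Write a = (a_1, ..., a_4) in the standard basis. For each basis vector v_i, ℓ(v_i) = <v_i, a> is a linear equation in the a_j's. Collect the n equations into a matrix system V a = ℓ, where row i of V is v_i (expressed in the standard basis). Since V is invertible (lower-triangular with 1s on the diagonal, up to permutation), solve by back-substitution:
  V =
[[1, 1, 1, 0],
 [-1, 1, 0, 1],
 [1, 0, 0, 0],
 [1, 1, 0, 0]]
  V a = (-5, 1, -3, -7)
Solving gives a = (-3, -4, 2, 2).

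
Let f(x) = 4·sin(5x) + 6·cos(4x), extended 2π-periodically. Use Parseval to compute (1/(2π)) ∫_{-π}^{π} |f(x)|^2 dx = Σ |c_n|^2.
Σ |c_n|^2 = 26

Expand |f|^2 and use orthogonality of {sin(nx), cos(mx)} on [-π, π]:
  ∫_{-π}^{π} sin(nx)^2 dx = π, ∫ cos(mx)^2 dx = π, and cross terms integrate to 0.
So ∫_{-π}^{π} f(x)^2 dx = 4^2 · π + 6^2 · π = (16 + 36)π.
Divide by 2π: (16 + 36)/2 = 26.
By Parseval, this equals Σ |c_n|^2.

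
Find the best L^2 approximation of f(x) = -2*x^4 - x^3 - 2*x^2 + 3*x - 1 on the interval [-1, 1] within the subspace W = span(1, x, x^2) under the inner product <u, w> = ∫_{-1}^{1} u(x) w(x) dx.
g(x) = -26*x^2/7 + 12*x/5 - 29/35

The best approximation g ∈ W is the orthogonal projection of f onto W. Writing g = a_0 + a_1 x + a_2 x^2, the coefficients solve the normal equations G · a = b where
  G_{ij} = <φ_i, φ_j> and b_i = <f, φ_i>, with φ_0 = 1, φ_1 = x, φ_2 = x^2.
G =
  [2, 0, 2/3]
  [0, 2/3, 0]
  [2/3, 0, 2/5],
b = (-62/15, 8/5, -214/105).
Solving gives a_0 = -29/35, a_1 = 12/5, a_2 = -26/7, so
  g(x) = -26*x^2/7 + 12*x/5 - 29/35.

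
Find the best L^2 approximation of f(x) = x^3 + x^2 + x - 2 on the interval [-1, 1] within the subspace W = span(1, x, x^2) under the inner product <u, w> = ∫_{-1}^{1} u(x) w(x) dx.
g(x) = x^2 + 8*x/5 - 2

The best approximation g ∈ W is the orthogonal projection of f onto W. Writing g = a_0 + a_1 x + a_2 x^2, the coefficients solve the normal equations G · a = b where
  G_{ij} = <φ_i, φ_j> and b_i = <f, φ_i>, with φ_0 = 1, φ_1 = x, φ_2 = x^2.
G =
  [2, 0, 2/3]
  [0, 2/3, 0]
  [2/3, 0, 2/5],
b = (-10/3, 16/15, -14/15).
Solving gives a_0 = -2, a_1 = 8/5, a_2 = 1, so
  g(x) = x^2 + 8*x/5 - 2.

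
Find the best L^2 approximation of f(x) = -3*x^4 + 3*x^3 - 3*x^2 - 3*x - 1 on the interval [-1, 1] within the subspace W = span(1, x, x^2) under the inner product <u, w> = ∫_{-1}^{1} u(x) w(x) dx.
g(x) = -39*x^2/7 - 6*x/5 - 26/35

The best approximation g ∈ W is the orthogonal projection of f onto W. Writing g = a_0 + a_1 x + a_2 x^2, the coefficients solve the normal equations G · a = b where
  G_{ij} = <φ_i, φ_j> and b_i = <f, φ_i>, with φ_0 = 1, φ_1 = x, φ_2 = x^2.
G =
  [2, 0, 2/3]
  [0, 2/3, 0]
  [2/3, 0, 2/5],
b = (-26/5, -4/5, -286/105).
Solving gives a_0 = -26/35, a_1 = -6/5, a_2 = -39/7, so
  g(x) = -39*x^2/7 - 6*x/5 - 26/35.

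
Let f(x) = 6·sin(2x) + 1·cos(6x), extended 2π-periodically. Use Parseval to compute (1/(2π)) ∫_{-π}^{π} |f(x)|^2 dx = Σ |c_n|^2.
Σ |c_n|^2 = 37/2

Expand |f|^2 and use orthogonality of {sin(nx), cos(mx)} on [-π, π]:
  ∫_{-π}^{π} sin(nx)^2 dx = π, ∫ cos(mx)^2 dx = π, and cross terms integrate to 0.
So ∫_{-π}^{π} f(x)^2 dx = 6^2 · π + 1^2 · π = (36 + 1)π.
Divide by 2π: (36 + 1)/2 = 37/2.
By Parseval, this equals Σ |c_n|^2.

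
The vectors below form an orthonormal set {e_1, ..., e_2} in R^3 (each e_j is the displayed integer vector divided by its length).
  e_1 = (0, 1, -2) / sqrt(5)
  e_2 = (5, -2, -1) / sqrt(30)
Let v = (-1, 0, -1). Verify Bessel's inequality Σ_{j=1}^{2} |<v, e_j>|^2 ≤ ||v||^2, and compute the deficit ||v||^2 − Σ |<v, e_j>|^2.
Σ |<v, e_j>|^2 = 4/3; ||v||^2 = 2; deficit = 2/3

Write each e_j = u_j / sqrt(<u_j, u_j>) where u_j is the displayed integer vector. Then <v, e_j> = <v, u_j> / sqrt(<u_j, u_j>), so |<v, e_j>|^2 = <v, u_j>^2 / <u_j, u_j>.
Coefficients: <v, e_1> = 2/sqrt(5), <v, e_2> = -4/sqrt(30).
Square and sum: Σ |<v, e_j>|^2 = 4/3.
Compute ||v||^2 = v·v = 2.
Deficit = 2 − 4/3 = 2/3 ≥ 0, confirming Bessel's inequality. (The deficit equals ||v − Σ <v,e_j> e_j||^2, the squared distance from v to span{e_j}.)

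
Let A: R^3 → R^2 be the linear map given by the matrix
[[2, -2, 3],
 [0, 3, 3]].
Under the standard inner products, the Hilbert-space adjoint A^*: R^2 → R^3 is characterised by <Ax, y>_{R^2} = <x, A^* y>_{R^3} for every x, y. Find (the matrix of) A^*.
A^* = A^T =
[[2, 0],
 [-2, 3],
 [3, 3]]

For real matrices with standard dot products, the defining identity <Ax, y> = <x, A^* y> gives (Ax)^T y = x^T (A^*) y, i.e. x^T A^T y = x^T (A^*) y. Since this holds for all x, y, we must have A^* = A^T. Therefore
A^* =
[[2, 0],
 [-2, 3],
 [3, 3]].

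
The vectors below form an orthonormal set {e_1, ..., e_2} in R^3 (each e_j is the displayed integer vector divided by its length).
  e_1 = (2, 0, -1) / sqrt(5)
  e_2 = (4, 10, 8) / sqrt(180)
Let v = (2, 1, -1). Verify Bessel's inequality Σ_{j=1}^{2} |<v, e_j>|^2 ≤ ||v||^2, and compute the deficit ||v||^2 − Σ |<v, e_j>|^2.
Σ |<v, e_j>|^2 = 50/9; ||v||^2 = 6; deficit = 4/9

Write each e_j = u_j / sqrt(<u_j, u_j>) where u_j is the displayed integer vector. Then <v, e_j> = <v, u_j> / sqrt(<u_j, u_j>), so |<v, e_j>|^2 = <v, u_j>^2 / <u_j, u_j>.
Coefficients: <v, e_1> = 5/sqrt(5), <v, e_2> = 10/sqrt(180).
Square and sum: Σ |<v, e_j>|^2 = 50/9.
Compute ||v||^2 = v·v = 6.
Deficit = 6 − 50/9 = 4/9 ≥ 0, confirming Bessel's inequality. (The deficit equals ||v − Σ <v,e_j> e_j||^2, the squared distance from v to span{e_j}.)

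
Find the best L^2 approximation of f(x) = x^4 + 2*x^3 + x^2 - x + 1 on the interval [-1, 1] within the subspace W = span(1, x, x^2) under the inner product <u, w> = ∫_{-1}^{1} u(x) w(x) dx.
g(x) = 13*x^2/7 + x/5 + 32/35

The best approximation g ∈ W is the orthogonal projection of f onto W. Writing g = a_0 + a_1 x + a_2 x^2, the coefficients solve the normal equations G · a = b where
  G_{ij} = <φ_i, φ_j> and b_i = <f, φ_i>, with φ_0 = 1, φ_1 = x, φ_2 = x^2.
G =
  [2, 0, 2/3]
  [0, 2/3, 0]
  [2/3, 0, 2/5],
b = (46/15, 2/15, 142/105).
Solving gives a_0 = 32/35, a_1 = 1/5, a_2 = 13/7, so
  g(x) = 13*x^2/7 + x/5 + 32/35.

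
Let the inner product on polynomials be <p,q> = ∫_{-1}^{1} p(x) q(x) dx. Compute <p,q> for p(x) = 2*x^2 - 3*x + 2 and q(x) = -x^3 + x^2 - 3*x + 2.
<p,q> = 20

Expand the product: p(x)·q(x) = -2*x^5 + 5*x^4 - 11*x^3 + 15*x^2 - 12*x + 4.
∫_{-1}^{1} of each monomial x^k gives [2/(k+1) if k even, 0 if k odd]. Integrating term-by-term (or equivalently evaluating the antiderivative F(x) = -x^6/3 + x^5 - 11*x^4/4 + 5*x^3 - 6*x^2 + 4*x at the endpoints):
  F(1) − F(−1) = 11/12 − (-229/12) = 20.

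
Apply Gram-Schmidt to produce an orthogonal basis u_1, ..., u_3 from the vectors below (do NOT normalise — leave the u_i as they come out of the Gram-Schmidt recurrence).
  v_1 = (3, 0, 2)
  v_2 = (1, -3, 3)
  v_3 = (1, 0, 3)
Orthogonal basis:
  u_1 = (3, 0, 2)
  u_2 = (-14/13, -3, 21/13)
  u_3 = (-63/83, 147/166, 189/166)

Apply the Gram-Schmidt recurrence
  u_1 = v_1
  u_i = v_i − Σ_{j<i} ((v_i · u_j) / (u_j · u_j)) · u_j.

Step by step this gives:
  u_1 = (3, 0, 2)
  u_2 = (-14/13, -3, 21/13)
  u_3 = (-63/83, 147/166, 189/166)

Orthogonality check:
  u_2 · u_1 = 0 (should be 0)
  u_3 · u_1 = 0 (should be 0)
  u_3 · u_2 = 0 (should be 0)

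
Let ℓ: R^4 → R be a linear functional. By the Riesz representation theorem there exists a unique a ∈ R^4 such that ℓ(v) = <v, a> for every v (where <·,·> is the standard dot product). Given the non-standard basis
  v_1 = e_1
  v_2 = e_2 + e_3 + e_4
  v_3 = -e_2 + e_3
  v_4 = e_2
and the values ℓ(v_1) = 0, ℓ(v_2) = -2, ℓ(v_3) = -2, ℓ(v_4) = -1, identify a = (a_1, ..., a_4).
a = (0, -1, -3, 2)

Write a = (a_1, ..., a_4) in the standard basis. For each basis vector v_i, ℓ(v_i) = <v_i, a> is a linear equation in the a_j's. Collect the n equations into a matrix system V a = ℓ, where row i of V is v_i (expressed in the standard basis). Since V is invertible (lower-triangular with 1s on the diagonal, up to permutation), solve by back-substitution:
  V =
[[1, 0, 0, 0],
 [0, 1, 1, 1],
 [0, -1, 1, 0],
 [0, 1, 0, 0]]
  V a = (0, -2, -2, -1)
Solving gives a = (0, -1, -3, 2).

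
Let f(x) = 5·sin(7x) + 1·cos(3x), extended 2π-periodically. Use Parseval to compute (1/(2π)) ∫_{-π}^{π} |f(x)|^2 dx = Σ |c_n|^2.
Σ |c_n|^2 = 13

Expand |f|^2 and use orthogonality of {sin(nx), cos(mx)} on [-π, π]:
  ∫_{-π}^{π} sin(nx)^2 dx = π, ∫ cos(mx)^2 dx = π, and cross terms integrate to 0.
So ∫_{-π}^{π} f(x)^2 dx = 5^2 · π + 1^2 · π = (25 + 1)π.
Divide by 2π: (25 + 1)/2 = 13.
By Parseval, this equals Σ |c_n|^2.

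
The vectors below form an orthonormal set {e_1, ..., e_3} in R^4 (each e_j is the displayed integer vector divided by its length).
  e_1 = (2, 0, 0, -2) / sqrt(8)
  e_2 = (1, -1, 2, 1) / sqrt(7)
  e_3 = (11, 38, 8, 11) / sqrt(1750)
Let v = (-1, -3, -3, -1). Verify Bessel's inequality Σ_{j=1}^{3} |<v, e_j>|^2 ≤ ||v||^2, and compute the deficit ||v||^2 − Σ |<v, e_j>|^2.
Σ |<v, e_j>|^2 = 91/5; ||v||^2 = 20; deficit = 9/5

Write each e_j = u_j / sqrt(<u_j, u_j>) where u_j is the displayed integer vector. Then <v, e_j> = <v, u_j> / sqrt(<u_j, u_j>), so |<v, e_j>|^2 = <v, u_j>^2 / <u_j, u_j>.
Coefficients: <v, e_1> = 0/sqrt(8), <v, e_2> = -5/sqrt(7), <v, e_3> = -160/sqrt(1750).
Square and sum: Σ |<v, e_j>|^2 = 91/5.
Compute ||v||^2 = v·v = 20.
Deficit = 20 − 91/5 = 9/5 ≥ 0, confirming Bessel's inequality. (The deficit equals ||v − Σ <v,e_j> e_j||^2, the squared distance from v to span{e_j}.)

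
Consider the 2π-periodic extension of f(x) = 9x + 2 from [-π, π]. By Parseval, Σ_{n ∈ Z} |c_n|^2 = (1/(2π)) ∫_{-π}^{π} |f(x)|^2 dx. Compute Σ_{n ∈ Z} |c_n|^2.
Σ |c_n|^2 = 27π^2 + 4

Expand and integrate term by term over [-π, π]:
  ∫ (9x)^2 dx = 81·(2π^3/3); ∫ 2·9·(2)·x dx = 0 (odd integrand); ∫ 2^2 dx = 4·2π.
So (1/(2π)) ∫_{-π}^{π} (9x + 2)^2 dx = 81π^2/3 + 4 = 27π^2 + 4.
Parseval ⇒ Σ |c_n|^2 = 27π^2 + 4.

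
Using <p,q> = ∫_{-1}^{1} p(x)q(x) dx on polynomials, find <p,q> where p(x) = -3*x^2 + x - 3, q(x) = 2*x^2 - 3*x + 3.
<p,q> = -162/5

Expand the product: p(x)·q(x) = -6*x^4 + 11*x^3 - 18*x^2 + 12*x - 9.
∫_{-1}^{1} of each monomial x^k gives [2/(k+1) if k even, 0 if k odd]. Integrating term-by-term (or equivalently evaluating the antiderivative F(x) = -6*x^5/5 + 11*x^4/4 - 6*x^3 + 6*x^2 - 9*x at the endpoints):
  F(1) − F(−1) = -149/20 − (499/20) = -162/5.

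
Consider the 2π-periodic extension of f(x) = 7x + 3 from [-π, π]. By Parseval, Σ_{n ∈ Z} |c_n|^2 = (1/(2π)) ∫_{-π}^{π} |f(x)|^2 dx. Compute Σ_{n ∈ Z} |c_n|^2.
Σ |c_n|^2 = 49π^2/3 + 9

Expand and integrate term by term over [-π, π]:
  ∫ (7x)^2 dx = 49·(2π^3/3); ∫ 2·7·(3)·x dx = 0 (odd integrand); ∫ 3^2 dx = 9·2π.
So (1/(2π)) ∫_{-π}^{π} (7x + 3)^2 dx = 49π^2/3 + 9 = 49π^2/3 + 9.
Parseval ⇒ Σ |c_n|^2 = 49π^2/3 + 9.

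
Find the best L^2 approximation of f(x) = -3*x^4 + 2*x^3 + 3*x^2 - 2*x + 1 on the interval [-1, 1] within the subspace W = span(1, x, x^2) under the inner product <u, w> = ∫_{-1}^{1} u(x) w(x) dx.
g(x) = 3*x^2/7 - 4*x/5 + 44/35

The best approximation g ∈ W is the orthogonal projection of f onto W. Writing g = a_0 + a_1 x + a_2 x^2, the coefficients solve the normal equations G · a = b where
  G_{ij} = <φ_i, φ_j> and b_i = <f, φ_i>, with φ_0 = 1, φ_1 = x, φ_2 = x^2.
G =
  [2, 0, 2/3]
  [0, 2/3, 0]
  [2/3, 0, 2/5],
b = (14/5, -8/15, 106/105).
Solving gives a_0 = 44/35, a_1 = -4/5, a_2 = 3/7, so
  g(x) = 3*x^2/7 - 4*x/5 + 44/35.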